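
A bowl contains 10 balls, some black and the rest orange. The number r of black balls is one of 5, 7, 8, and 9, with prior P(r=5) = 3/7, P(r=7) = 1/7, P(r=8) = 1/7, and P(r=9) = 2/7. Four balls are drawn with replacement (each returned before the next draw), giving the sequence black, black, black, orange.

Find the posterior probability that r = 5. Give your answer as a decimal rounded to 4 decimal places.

0.3481

Under each hypothesis, the probability of the observed sequence is: P(data | r = 5) = (5/10)(5/10)(5/10)(5/10) = 0.0625; P(data | r = 7) = (7/10)(7/10)(7/10)(3/10) = 0.1029; P(data | r = 8) = (8/10)(8/10)(8/10)(2/10) = 0.1024; P(data | r = 9) = (9/10)(9/10)(9/10)(1/10) = 0.0729.
Multiplying each by its prior: 3/7 · 0.0625 = 0.026786, 1/7 · 0.1029 = 0.0147, 1/7 · 0.1024 = 0.014629, 2/7 · 0.0729 = 0.020829; with total 0.076943.
Therefore the posterior P(r = 5 | data) = (0.026786) / (0.076943) = 0.34812.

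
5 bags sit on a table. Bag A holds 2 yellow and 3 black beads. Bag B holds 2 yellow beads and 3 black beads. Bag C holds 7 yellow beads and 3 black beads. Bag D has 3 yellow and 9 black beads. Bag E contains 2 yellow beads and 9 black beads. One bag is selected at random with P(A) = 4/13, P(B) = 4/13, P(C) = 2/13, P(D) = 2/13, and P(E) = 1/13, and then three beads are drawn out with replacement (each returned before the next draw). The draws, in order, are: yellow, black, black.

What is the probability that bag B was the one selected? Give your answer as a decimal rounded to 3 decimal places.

0.343

For each hypothesis, P(data | H) works out to: P(data | bag A) = (2/5)(3/5)(3/5) = 0.144; P(data | bag B) = (2/5)(3/5)(3/5) = 0.144; P(data | bag C) = (7/10)(3/10)(3/10) = 0.063; P(data | bag D) = (3/12)(9/12)(9/12) = 0.14062; P(data | bag E) = (2/11)(9/11)(9/11) = 0.12171.
The prior-weighted likelihoods are 4/13 · 0.144 = 0.044308, 4/13 · 0.144 = 0.044308, 2/13 · 0.063 = 0.0096923, 2/13 · 0.14062 = 0.021635, 1/13 · 0.12171 = 0.0093625; with total 0.1293.
Hence P(bag B | data) = (0.044308) / (0.1293) = 0.34266.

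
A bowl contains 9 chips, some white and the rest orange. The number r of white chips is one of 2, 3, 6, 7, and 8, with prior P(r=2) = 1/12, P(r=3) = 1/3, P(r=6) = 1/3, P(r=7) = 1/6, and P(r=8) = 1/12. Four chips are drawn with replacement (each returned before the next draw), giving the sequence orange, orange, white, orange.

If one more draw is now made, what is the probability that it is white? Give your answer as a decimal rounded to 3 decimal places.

0.381

The likelihood of the observed sequence under each hypothesis: P(data | r = 2) = (7/9)(7/9)(2/9)(7/9) = 0.10456; P(data | r = 3) = (6/9)(6/9)(3/9)(6/9) = 0.098765; P(data | r = 6) = (3/9)(3/9)(6/9)(3/9) = 0.024691; P(data | r = 7) = (2/9)(2/9)(7/9)(2/9) = 0.0085353; P(data | r = 8) = (1/9)(1/9)(8/9)(1/9) = 0.0012193.
The prior-weighted likelihoods are 1/12 · 0.10456 = 0.0087131, 1/3 · 0.098765 = 0.032922, 1/3 · 0.024691 = 0.0082305, 1/6 · 0.0085353 = 0.0014225, 1/12 · 0.0012193 = 0.00010161; these sum to 0.05139.
Normalising, the posterior is P(r = 2 | data) = 0.16955, P(r = 3 | data) = 0.64063, P(r = 6 | data) = 0.16016, P(r = 7 | data) = 0.027682, P(r = 8 | data) = 0.0019773.
Averaging over the posterior, P(white next | data) = (2/9)(0.16955) + (1/3)(0.64063) + (2/3)(0.16016) + (7/9)(0.027682) + (8/9)(0.0019773) = 0.38128.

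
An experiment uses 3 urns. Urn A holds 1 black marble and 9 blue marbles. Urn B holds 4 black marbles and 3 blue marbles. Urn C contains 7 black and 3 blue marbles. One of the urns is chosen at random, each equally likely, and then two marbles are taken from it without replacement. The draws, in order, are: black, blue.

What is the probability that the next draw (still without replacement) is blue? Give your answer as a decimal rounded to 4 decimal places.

0.4404

Under each hypothesis, the probability of the observed sequence is: P(data | urn A) = (1/10)(9/9) = 1/10; P(data | urn B) = (4/7)(3/6) = 2/7; P(data | urn C) = (7/10)(3/9) = 7/30.
The prior-weighted likelihoods are 1/3 · 1/10 = 1/30, 1/3 · 2/7 = 2/21, 1/3 · 7/30 = 7/90; summing to 13/63.
Dividing through by the total gives posterior P(urn A | data) = 21/130, P(urn B | data) = 6/13, P(urn C | data) = 49/130.
Averaging over the posterior, P(blue next | data) = (1)(21/130) + (2/5)(6/13) + (1/4)(49/130) = 229/520.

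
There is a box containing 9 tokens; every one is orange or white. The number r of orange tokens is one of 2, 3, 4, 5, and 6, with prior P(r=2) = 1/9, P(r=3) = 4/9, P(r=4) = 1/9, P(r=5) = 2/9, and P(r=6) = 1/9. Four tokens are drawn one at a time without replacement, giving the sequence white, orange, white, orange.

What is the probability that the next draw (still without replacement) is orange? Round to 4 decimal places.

0.3944

The likelihood of the observed sequence under each hypothesis: P(data | r = 2) = (7/9)(2/8)(6/7)(1/6) = 0.027778; P(data | r = 3) = (6/9)(3/8)(5/7)(2/6) = 0.059524; P(data | r = 4) = (5/9)(4/8)(4/7)(3/6) = 0.079365; P(data | r = 5) = (4/9)(5/8)(3/7)(4/6) = 0.079365; P(data | r = 6) = (3/9)(6/8)(2/7)(5/6) = 0.059524.
The prior-weighted likelihoods are 1/9 · 0.027778 = 0.0030864, 4/9 · 0.059524 = 0.026455, 1/9 · 0.079365 = 0.0088183, 2/9 · 0.079365 = 0.017637, 1/9 · 0.059524 = 0.0066138; with total 0.06261.
The posterior is then P(r = 2 | data) = 0.049296, P(r = 3 | data) = 0.42254, P(r = 4 | data) = 0.14085, P(r = 5 | data) = 0.28169, P(r = 6 | data) = 0.10563.
So P(orange next | data) = Σ P(orange next | H) P(H | data) = (0)(0.049296) + (1/5)(0.42254) + (2/5)(0.14085) + (3/5)(0.28169) + (4/5)(0.10563) = 0.39437.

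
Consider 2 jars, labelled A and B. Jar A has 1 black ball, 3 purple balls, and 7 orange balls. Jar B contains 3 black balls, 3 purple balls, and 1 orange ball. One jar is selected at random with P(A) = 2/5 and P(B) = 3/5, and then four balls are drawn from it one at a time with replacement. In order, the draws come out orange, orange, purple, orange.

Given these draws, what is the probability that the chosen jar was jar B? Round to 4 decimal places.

0.0260

For each hypothesis, P(data | H) works out to: P(data | jar A) = (7/11)(7/11)(3/11)(7/11) = 0.070282; P(data | jar B) = (1/7)(1/7)(3/7)(1/7) = 0.0012495.
Multiplying each by its prior: 2/5 · 0.070282 = 0.028113, 3/5 · 0.0012495 = 0.00074969; these sum to 0.028863.
Hence P(jar B | data) = (0.00074969) / (0.028863) = 0.025974.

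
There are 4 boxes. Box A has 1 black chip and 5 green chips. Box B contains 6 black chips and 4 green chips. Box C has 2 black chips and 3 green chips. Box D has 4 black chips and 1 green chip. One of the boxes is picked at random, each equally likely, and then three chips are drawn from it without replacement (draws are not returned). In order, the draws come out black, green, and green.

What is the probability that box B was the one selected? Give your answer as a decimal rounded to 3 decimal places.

0.214

For each hypothesis, P(data | H) works out to: P(data | box A) = (1/6)(5/5)(4/4) = 1/6; P(data | box B) = (6/10)(4/9)(3/8) = 1/10; P(data | box C) = (2/5)(3/4)(2/3) = 1/5; P(data | box D) = (4/5)(1/4)(0/3) = 0.
The prior-weighted likelihoods are 1/4 · 1/6 = 1/24, 1/4 · 1/10 = 1/40, 1/4 · 1/5 = 1/20, 1/4 · 0 = 0; with total 7/60.
By Bayes' rule, P(box B | data) = (1/40) / (7/60) = 3/14.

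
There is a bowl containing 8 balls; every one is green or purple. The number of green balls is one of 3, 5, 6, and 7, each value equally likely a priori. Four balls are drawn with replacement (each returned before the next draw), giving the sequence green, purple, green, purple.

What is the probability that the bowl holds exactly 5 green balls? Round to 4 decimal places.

0.3499

Under each hypothesis, the probability of the observed sequence is: P(data | r = 3) = (3/8)(5/8)(3/8)(5/8) = 0.054932; P(data | r = 5) = (5/8)(3/8)(5/8)(3/8) = 0.054932; P(data | r = 6) = (6/8)(2/8)(6/8)(2/8) = 0.035156; P(data | r = 7) = (7/8)(1/8)(7/8)(1/8) = 0.011963.
The prior-weighted likelihoods are 1/4 · 0.054932 = 0.013733, 1/4 · 0.054932 = 0.013733, 1/4 · 0.035156 = 0.0087891, 1/4 · 0.011963 = 0.0029907; with total 0.039246.
So P(r = 5 | data) = (0.013733) / (0.039246) = 0.34992.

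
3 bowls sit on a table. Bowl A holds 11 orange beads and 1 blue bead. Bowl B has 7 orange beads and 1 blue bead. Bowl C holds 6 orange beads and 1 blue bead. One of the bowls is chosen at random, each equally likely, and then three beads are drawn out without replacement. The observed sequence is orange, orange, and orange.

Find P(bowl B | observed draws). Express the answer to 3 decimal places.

0.321

The likelihood of the observed sequence under each hypothesis: P(data | bowl A) = (11/12)(10/11)(9/10) = 3/4; P(data | bowl B) = (7/8)(6/7)(5/6) = 5/8; P(data | bowl C) = (6/7)(5/6)(4/5) = 4/7.
The prior-weighted likelihoods are 1/3 · 3/4 = 1/4, 1/3 · 5/8 = 5/24, 1/3 · 4/7 = 4/21; summing to 109/168.
Therefore the posterior P(bowl B | data) = (5/24) / (109/168) = 35/109.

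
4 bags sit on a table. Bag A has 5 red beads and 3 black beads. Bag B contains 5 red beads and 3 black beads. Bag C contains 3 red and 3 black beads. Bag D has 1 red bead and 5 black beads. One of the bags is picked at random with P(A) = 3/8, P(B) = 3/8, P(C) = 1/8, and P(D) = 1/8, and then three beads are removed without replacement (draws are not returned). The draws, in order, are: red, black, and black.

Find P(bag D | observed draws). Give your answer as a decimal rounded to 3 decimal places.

0.196

For each hypothesis, P(data | H) works out to: P(data | bag A) = (5/8)(3/7)(2/6) = 0.089286; P(data | bag B) = (5/8)(3/7)(2/6) = 0.089286; P(data | bag C) = (3/6)(3/5)(2/4) = 0.15; P(data | bag D) = (1/6)(5/5)(4/4) = 0.16667.
Weighting by the prior gives 3/8 · 0.089286 = 0.033482, 3/8 · 0.089286 = 0.033482, 1/8 · 0.15 = 0.01875, 1/8 · 0.16667 = 0.020833; with total 0.10655.
Hence P(bag D | data) = (0.020833) / (0.10655) = 0.19553.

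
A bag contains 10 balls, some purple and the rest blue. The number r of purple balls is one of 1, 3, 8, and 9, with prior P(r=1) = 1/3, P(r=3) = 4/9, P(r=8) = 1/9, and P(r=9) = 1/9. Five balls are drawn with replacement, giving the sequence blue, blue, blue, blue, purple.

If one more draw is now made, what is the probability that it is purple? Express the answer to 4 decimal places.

0.2205

Under each hypothesis, the probability of the observed sequence is: P(data | r = 1) = (9/10)(9/10)(9/10)(9/10)(1/10) = 0.06561; P(data | r = 3) = (7/10)(7/10)(7/10)(7/10)(3/10) = 0.07203; P(data | r = 8) = (2/10)(2/10)(2/10)(2/10)(8/10) = 0.00128; P(data | r = 9) = (1/10)(1/10)(1/10)(1/10)(9/10) = 9e-05.
The prior-weighted likelihoods are 1/3 · 0.06561 = 0.02187, 4/9 · 0.07203 = 0.032013, 1/9 · 0.00128 = 0.00014222, 1/9 · 9e-05 = 1e-05; with total 0.054036.
The posterior is then P(r = 1 | data) = 0.40473, P(r = 3 | data) = 0.59245, P(r = 8 | data) = 0.002632, P(r = 9 | data) = 0.00018506.
So P(purple next | data) = Σ P(purple next | H) P(H | data) = (1/10)(0.40473) + (3/10)(0.59245) + (4/5)(0.002632) + (9/10)(0.00018506) = 0.22048.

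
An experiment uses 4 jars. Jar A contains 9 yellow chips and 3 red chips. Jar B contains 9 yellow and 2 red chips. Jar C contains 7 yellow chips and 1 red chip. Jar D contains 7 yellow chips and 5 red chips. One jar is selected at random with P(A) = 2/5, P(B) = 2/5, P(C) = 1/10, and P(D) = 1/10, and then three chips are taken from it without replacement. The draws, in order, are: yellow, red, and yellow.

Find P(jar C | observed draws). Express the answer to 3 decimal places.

The likelihood of the observed sequence under each hypothesis: P(data | jar A) = (9/12)(3/11)(8/10) = 0.16364; P(data | jar B) = (9/11)(2/10)(8/9) = 0.14545; P(data | jar C) = (7/8)(1/7)(6/6) = 0.125; P(data | jar D) = (7/12)(5/11)(6/10) = 0.15909.
Multiplying each by its prior: 2/5 · 0.16364 = 0.065455, 2/5 · 0.14545 = 0.058182, 1/10 · 0.125 = 0.0125, 1/10 · 0.15909 = 0.015909; summing to 0.15205.
Hence P(jar C | data) = (0.0125) / (0.15205) = 0.082212.

0.082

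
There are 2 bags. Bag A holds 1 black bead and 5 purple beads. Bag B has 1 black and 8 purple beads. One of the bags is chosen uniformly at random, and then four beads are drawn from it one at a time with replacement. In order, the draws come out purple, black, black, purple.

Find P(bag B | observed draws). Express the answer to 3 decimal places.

0.336

For each hypothesis, P(data | H) works out to: P(data | bag A) = (5/6)(1/6)(1/6)(5/6) = 0.01929; P(data | bag B) = (8/9)(1/9)(1/9)(8/9) = 0.0097546.
Multiplying each by its prior: 1/2 · 0.01929 = 0.0096451, 1/2 · 0.0097546 = 0.0048773; with total 0.014522.
Hence P(bag B | data) = (0.0048773) / (0.014522) = 0.33585.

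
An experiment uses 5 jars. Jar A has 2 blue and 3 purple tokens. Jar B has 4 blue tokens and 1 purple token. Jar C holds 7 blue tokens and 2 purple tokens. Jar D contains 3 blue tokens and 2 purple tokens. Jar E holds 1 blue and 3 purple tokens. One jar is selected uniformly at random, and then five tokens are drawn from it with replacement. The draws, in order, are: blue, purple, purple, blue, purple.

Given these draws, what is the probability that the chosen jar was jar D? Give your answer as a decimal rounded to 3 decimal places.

0.241

The likelihood of the observed sequence under each hypothesis: P(data | jar A) = (2/5)(3/5)(3/5)(2/5)(3/5) = 0.03456; P(data | jar B) = (4/5)(1/5)(1/5)(4/5)(1/5) = 0.00512; P(data | jar C) = (7/9)(2/9)(2/9)(7/9)(2/9) = 0.0066386; P(data | jar D) = (3/5)(2/5)(2/5)(3/5)(2/5) = 0.02304; P(data | jar E) = (1/4)(3/4)(3/4)(1/4)(3/4) = 0.026367.
Multiplying each by its prior: 1/5 · 0.03456 = 0.006912, 1/5 · 0.00512 = 0.001024, 1/5 · 0.0066386 = 0.0013277, 1/5 · 0.02304 = 0.004608, 1/5 · 0.026367 = 0.0052734; with total 0.019145.
Hence P(jar D | data) = (0.004608) / (0.019145) = 0.24069.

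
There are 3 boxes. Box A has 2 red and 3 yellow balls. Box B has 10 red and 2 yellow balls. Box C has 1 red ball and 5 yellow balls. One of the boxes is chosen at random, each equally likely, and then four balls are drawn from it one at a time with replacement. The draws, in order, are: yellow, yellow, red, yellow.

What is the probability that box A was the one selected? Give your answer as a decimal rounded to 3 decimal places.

Compute the likelihood of the observed sequence for each case: P(data | box A) = (3/5)(3/5)(2/5)(3/5) = 0.0864; P(data | box B) = (2/12)(2/12)(10/12)(2/12) = 0.003858; P(data | box C) = (5/6)(5/6)(1/6)(5/6) = 0.096451.
The prior-weighted likelihoods are 1/3 · 0.0864 = 0.0288, 1/3 · 0.003858 = 0.001286, 1/3 · 0.096451 = 0.03215; with total 0.062236.
Therefore the posterior P(box A | data) = (0.0288) / (0.062236) = 0.46275.

0.463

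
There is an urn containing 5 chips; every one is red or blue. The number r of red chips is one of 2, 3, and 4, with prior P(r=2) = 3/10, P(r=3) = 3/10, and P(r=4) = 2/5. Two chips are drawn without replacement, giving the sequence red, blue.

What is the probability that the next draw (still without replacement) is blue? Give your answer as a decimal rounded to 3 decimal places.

The likelihood of the observed sequence under each hypothesis: P(data | r = 2) = (2/5)(3/4) = 3/10; P(data | r = 3) = (3/5)(2/4) = 3/10; P(data | r = 4) = (4/5)(1/4) = 1/5.
Multiplying each by its prior: 3/10 · 3/10 = 9/100, 3/10 · 3/10 = 9/100, 2/5 · 1/5 = 2/25; with total 13/50.
The posterior is then P(r = 2 | data) = 9/26, P(r = 3 | data) = 9/26, P(r = 4 | data) = 4/13.
The predictive probability is P(blue next | data) = (2/3)(9/26) + (1/3)(9/26) + (0)(4/13) = 9/26.

0.346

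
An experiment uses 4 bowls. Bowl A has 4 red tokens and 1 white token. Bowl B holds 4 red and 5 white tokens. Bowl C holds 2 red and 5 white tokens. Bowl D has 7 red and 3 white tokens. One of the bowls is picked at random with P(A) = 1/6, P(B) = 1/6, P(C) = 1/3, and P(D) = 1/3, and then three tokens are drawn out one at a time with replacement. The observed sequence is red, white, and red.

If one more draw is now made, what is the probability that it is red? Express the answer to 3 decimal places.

0.602

Compute the likelihood of the observed sequence for each case: P(data | bowl A) = (4/5)(1/5)(4/5) = 0.128; P(data | bowl B) = (4/9)(5/9)(4/9) = 0.10974; P(data | bowl C) = (2/7)(5/7)(2/7) = 0.058309; P(data | bowl D) = (7/10)(3/10)(7/10) = 0.147.
Multiplying each by its prior: 1/6 · 0.128 = 0.021333, 1/6 · 0.10974 = 0.01829, 1/3 · 0.058309 = 0.019436, 1/3 · 0.147 = 0.049; these sum to 0.10806.
Normalising, the posterior is P(bowl A | data) = 0.19742, P(bowl B | data) = 0.16926, P(bowl C | data) = 0.17987, P(bowl D | data) = 0.45345.
Averaging over the posterior, P(red next | data) = (4/5)(0.19742) + (4/9)(0.16926) + (2/7)(0.17987) + (7/10)(0.45345) = 0.60197.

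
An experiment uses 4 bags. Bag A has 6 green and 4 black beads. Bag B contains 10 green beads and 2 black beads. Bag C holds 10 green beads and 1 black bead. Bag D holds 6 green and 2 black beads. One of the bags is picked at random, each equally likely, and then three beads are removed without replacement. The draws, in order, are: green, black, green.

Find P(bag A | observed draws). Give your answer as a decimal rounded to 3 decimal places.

0.291

Compute the likelihood of the observed sequence for each case: P(data | bag A) = (6/10)(4/9)(5/8) = 0.16667; P(data | bag B) = (10/12)(2/11)(9/10) = 0.13636; P(data | bag C) = (10/11)(1/10)(9/9) = 0.090909; P(data | bag D) = (6/8)(2/7)(5/6) = 0.17857.
Weighting by the prior gives 1/4 · 0.16667 = 0.041667, 1/4 · 0.13636 = 0.034091, 1/4 · 0.090909 = 0.022727, 1/4 · 0.17857 = 0.044643; with total 0.14313.
Hence P(bag A | data) = (0.041667) / (0.14313) = 0.29112.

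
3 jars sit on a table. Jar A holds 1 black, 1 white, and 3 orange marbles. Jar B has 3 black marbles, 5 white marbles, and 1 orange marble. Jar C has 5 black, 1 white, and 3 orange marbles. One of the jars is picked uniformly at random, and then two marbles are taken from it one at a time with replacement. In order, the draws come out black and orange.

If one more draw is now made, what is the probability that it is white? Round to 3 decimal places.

0.190

The likelihood of the observed sequence under each hypothesis: P(data | jar A) = (1/5)(3/5) = 3/25; P(data | jar B) = (3/9)(1/9) = 1/27; P(data | jar C) = (5/9)(3/9) = 5/27.
Multiplying each by its prior: 1/3 · 3/25 = 1/25, 1/3 · 1/27 = 1/81, 1/3 · 5/27 = 5/81; summing to 77/675.
Dividing through by the total gives posterior P(jar A | data) = 0.35065, P(jar B | data) = 0.10823, P(jar C | data) = 0.54113.
Averaging over the posterior, P(white next | data) = (1/5)(0.35065) + (5/9)(0.10823) + (1/9)(0.54113) = 0.19038.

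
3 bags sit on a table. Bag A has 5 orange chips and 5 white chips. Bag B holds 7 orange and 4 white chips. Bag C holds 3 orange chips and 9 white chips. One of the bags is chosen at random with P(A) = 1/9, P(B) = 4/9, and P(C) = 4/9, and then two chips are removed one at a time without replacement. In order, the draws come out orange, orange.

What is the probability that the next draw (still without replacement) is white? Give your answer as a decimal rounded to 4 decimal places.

0.5081

The likelihood of the observed sequence under each hypothesis: P(data | bag A) = (5/10)(4/9) = 0.22222; P(data | bag B) = (7/11)(6/10) = 0.38182; P(data | bag C) = (3/12)(2/11) = 0.045455.
Multiplying each by its prior: 1/9 · 0.22222 = 0.024691, 4/9 · 0.38182 = 0.1697, 4/9 · 0.045455 = 0.020202; with total 0.21459.
Dividing through by the total gives posterior P(bag A | data) = 0.11506, P(bag B | data) = 0.79079, P(bag C | data) = 0.094142.
So P(white next | data) = Σ P(white next | H) P(H | data) = (5/8)(0.11506) + (4/9)(0.79079) + (9/10)(0.094142) = 0.50811.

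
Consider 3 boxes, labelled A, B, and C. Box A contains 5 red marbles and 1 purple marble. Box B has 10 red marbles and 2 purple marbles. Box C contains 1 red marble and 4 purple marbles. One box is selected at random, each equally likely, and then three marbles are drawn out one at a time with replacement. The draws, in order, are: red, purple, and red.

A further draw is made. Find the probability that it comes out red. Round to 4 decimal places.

0.7564

For each hypothesis, P(data | H) works out to: P(data | box A) = (5/6)(1/6)(5/6) = 0.11574; P(data | box B) = (10/12)(2/12)(10/12) = 0.11574; P(data | box C) = (1/5)(4/5)(1/5) = 0.032.
Weighting by the prior gives 1/3 · 0.11574 = 0.03858, 1/3 · 0.11574 = 0.03858, 1/3 · 0.032 = 0.010667; summing to 0.087827.
The posterior is then P(box A | data) = 0.43927, P(box B | data) = 0.43927, P(box C | data) = 0.12145.
Averaging over the posterior, P(red next | data) = (5/6)(0.43927) + (5/6)(0.43927) + (1/5)(0.12145) = 0.75641.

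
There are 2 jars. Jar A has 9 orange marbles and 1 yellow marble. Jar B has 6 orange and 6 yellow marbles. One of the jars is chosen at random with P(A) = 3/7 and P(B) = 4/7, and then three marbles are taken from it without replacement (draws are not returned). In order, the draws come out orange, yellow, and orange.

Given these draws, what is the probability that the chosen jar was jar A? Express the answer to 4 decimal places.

The likelihood of the observed sequence under each hypothesis: P(data | jar A) = (9/10)(1/9)(8/8) = 1/10; P(data | jar B) = (6/12)(6/11)(5/10) = 3/22.
The prior-weighted likelihoods are 3/7 · 1/10 = 3/70, 4/7 · 3/22 = 6/77; these sum to 93/770.
So P(jar A | data) = (3/70) / (93/770) = 11/31.

0.3548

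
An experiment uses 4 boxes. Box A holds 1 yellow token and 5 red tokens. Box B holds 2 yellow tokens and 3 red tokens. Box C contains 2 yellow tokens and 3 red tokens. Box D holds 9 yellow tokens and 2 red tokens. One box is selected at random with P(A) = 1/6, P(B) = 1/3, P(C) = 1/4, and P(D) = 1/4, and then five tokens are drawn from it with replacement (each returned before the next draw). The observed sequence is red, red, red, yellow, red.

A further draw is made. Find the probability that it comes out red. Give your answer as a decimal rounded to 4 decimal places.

Under each hypothesis, the probability of the observed sequence is: P(data | box A) = (5/6)(5/6)(5/6)(1/6)(5/6) = 0.080376; P(data | box B) = (3/5)(3/5)(3/5)(2/5)(3/5) = 0.05184; P(data | box C) = (3/5)(3/5)(3/5)(2/5)(3/5) = 0.05184; P(data | box D) = (2/11)(2/11)(2/11)(9/11)(2/11) = 0.00089413.
Weighting by the prior gives 1/6 · 0.080376 = 0.013396, 1/3 · 0.05184 = 0.01728, 1/4 · 0.05184 = 0.01296, 1/4 · 0.00089413 = 0.00022353; summing to 0.043859.
Dividing through by the total gives posterior P(box A | data) = 0.30543, P(box B | data) = 0.39399, P(box C | data) = 0.29549, P(box D | data) = 0.0050965.
So P(red next | data) = Σ P(red next | H) P(H | data) = (5/6)(0.30543) + (3/5)(0.39399) + (3/5)(0.29549) + (2/11)(0.0050965) = 0.66914.

0.6691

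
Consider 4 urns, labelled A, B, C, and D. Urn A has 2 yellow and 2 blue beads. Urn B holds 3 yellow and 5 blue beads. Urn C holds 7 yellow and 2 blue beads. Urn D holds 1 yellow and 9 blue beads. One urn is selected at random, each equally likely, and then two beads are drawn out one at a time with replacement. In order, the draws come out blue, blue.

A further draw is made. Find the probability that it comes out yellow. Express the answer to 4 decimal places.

Under each hypothesis, the probability of the observed sequence is: P(data | urn A) = (2/4)(2/4) = 0.25; P(data | urn B) = (5/8)(5/8) = 0.39062; P(data | urn C) = (2/9)(2/9) = 0.049383; P(data | urn D) = (9/10)(9/10) = 0.81.
Multiplying each by its prior: 1/4 · 0.25 = 0.0625, 1/4 · 0.39062 = 0.097656, 1/4 · 0.049383 = 0.012346, 1/4 · 0.81 = 0.2025; with total 0.375.
The posterior is then P(urn A | data) = 0.16667, P(urn B | data) = 0.26042, P(urn C | data) = 0.032922, P(urn D | data) = 0.54.
So P(yellow next | data) = Σ P(yellow next | H) P(H | data) = (1/2)(0.16667) + (3/8)(0.26042) + (7/9)(0.032922) + (1/10)(0.54) = 0.26059.

0.2606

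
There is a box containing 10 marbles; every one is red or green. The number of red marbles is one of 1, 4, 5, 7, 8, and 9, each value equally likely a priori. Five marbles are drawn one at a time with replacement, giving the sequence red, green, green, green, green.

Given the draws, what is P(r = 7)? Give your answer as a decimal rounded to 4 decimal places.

0.0364

For each hypothesis, P(data | H) works out to: P(data | r = 1) = (1/10)(9/10)(9/10)(9/10)(9/10) = 0.06561; P(data | r = 4) = (4/10)(6/10)(6/10)(6/10)(6/10) = 0.05184; P(data | r = 5) = (5/10)(5/10)(5/10)(5/10)(5/10) = 0.03125; P(data | r = 7) = (7/10)(3/10)(3/10)(3/10)(3/10) = 0.00567; P(data | r = 8) = (8/10)(2/10)(2/10)(2/10)(2/10) = 0.00128; P(data | r = 9) = (9/10)(1/10)(1/10)(1/10)(1/10) = 9e-05.
The prior-weighted likelihoods are 1/6 · 0.06561 = 0.010935, 1/6 · 0.05184 = 0.00864, 1/6 · 0.03125 = 0.0052083, 1/6 · 0.00567 = 0.000945, 1/6 · 0.00128 = 0.00021333, 1/6 · 9e-05 = 1.5e-05; these sum to 0.025957.
So P(r = 7 | data) = (0.000945) / (0.025957) = 0.036407.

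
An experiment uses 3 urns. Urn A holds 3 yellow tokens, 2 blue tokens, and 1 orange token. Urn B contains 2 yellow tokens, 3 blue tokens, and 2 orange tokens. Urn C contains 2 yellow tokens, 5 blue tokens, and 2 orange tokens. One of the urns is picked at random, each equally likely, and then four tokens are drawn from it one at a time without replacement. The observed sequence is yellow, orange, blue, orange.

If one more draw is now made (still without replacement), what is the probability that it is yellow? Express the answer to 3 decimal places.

For each hypothesis, P(data | H) works out to: P(data | urn A) = (3/6)(1/5)(2/4)(0/3) = 0; P(data | urn B) = (2/7)(2/6)(3/5)(1/4) = 0.014286; P(data | urn C) = (2/9)(2/8)(5/7)(1/6) = 0.0066138.
Multiplying each by its prior: 1/3 · 0 = 0, 1/3 · 0.014286 = 0.0047619, 1/3 · 0.0066138 = 0.0022046; summing to 0.0069665.
Normalising, the posterior is P(urn A | data) = 0, P(urn B | data) = 0.68354, P(urn C | data) = 0.31646.
Averaging over the posterior, P(yellow next | data) = (1/3)(0.68354) + (1/5)(0.31646) = 0.29114.

0.291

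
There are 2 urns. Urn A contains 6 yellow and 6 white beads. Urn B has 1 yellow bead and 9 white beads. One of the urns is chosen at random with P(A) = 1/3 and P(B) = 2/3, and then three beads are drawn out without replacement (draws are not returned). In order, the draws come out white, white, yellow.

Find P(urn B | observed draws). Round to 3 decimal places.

0.595

Compute the likelihood of the observed sequence for each case: P(data | urn A) = (6/12)(5/11)(6/10) = 3/22; P(data | urn B) = (9/10)(8/9)(1/8) = 1/10.
Weighting by the prior gives 1/3 · 3/22 = 1/22, 2/3 · 1/10 = 1/15; summing to 37/330.
Hence P(urn B | data) = (1/15) / (37/330) = 22/37.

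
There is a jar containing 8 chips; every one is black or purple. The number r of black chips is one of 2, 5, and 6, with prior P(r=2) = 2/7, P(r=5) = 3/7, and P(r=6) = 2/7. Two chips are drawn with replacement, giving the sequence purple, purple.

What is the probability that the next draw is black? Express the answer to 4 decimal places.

Compute the likelihood of the observed sequence for each case: P(data | r = 2) = (6/8)(6/8) = 9/16; P(data | r = 5) = (3/8)(3/8) = 9/64; P(data | r = 6) = (2/8)(2/8) = 1/16.
The prior-weighted likelihoods are 2/7 · 9/16 = 9/56, 3/7 · 9/64 = 27/448, 2/7 · 1/16 = 1/56; summing to 107/448.
Dividing through by the total gives posterior P(r = 2 | data) = 72/107, P(r = 5 | data) = 27/107, P(r = 6 | data) = 8/107.
So P(black next | data) = Σ P(black next | H) P(H | data) = (1/4)(72/107) + (5/8)(27/107) + (3/4)(8/107) = 327/856.

0.3820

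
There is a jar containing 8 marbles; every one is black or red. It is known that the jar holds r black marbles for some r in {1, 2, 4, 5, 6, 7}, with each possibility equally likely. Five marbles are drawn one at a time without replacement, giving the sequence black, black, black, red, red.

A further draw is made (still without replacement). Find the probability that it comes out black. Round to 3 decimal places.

0.649

For each hypothesis, P(data | H) works out to: P(data | r = 1) = (1/8)(0/7) = 0; P(data | r = 2) = (2/8)(1/7)(0/6) = 0; P(data | r = 4) = (4/8)(3/7)(2/6)(4/5)(3/4) = 0.042857; P(data | r = 5) = (5/8)(4/7)(3/6)(3/5)(2/4) = 0.053571; P(data | r = 6) = (6/8)(5/7)(4/6)(2/5)(1/4) = 0.035714; P(data | r = 7) = (7/8)(6/7)(5/6)(1/5)(0/4) = 0.
The prior-weighted likelihoods are 1/6 · 0 = 0, 1/6 · 0 = 0, 1/6 · 0.042857 = 0.0071429, 1/6 · 0.053571 = 0.0089286, 1/6 · 0.035714 = 0.0059524, 1/6 · 0 = 0; summing to 0.022024.
Normalising, the posterior is P(r = 1 | data) = 0, P(r = 2 | data) = 0, P(r = 4 | data) = 0.32432, P(r = 5 | data) = 0.40541, P(r = 6 | data) = 0.27027, P(r = 7 | data) = 0.
The predictive probability is P(black next | data) = (1/3)(0.32432) + (2/3)(0.40541) + (1)(0.27027) = 0.64865.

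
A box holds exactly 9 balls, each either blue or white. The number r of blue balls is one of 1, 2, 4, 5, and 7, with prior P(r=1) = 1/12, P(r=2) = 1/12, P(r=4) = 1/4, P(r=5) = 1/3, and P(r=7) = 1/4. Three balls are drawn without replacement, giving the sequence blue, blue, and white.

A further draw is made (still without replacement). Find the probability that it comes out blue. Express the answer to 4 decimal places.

The likelihood of the observed sequence under each hypothesis: P(data | r = 1) = (1/9)(0/8) = 0; P(data | r = 2) = (2/9)(1/8)(7/7) = 0.027778; P(data | r = 4) = (4/9)(3/8)(5/7) = 0.11905; P(data | r = 5) = (5/9)(4/8)(4/7) = 0.15873; P(data | r = 7) = (7/9)(6/8)(2/7) = 0.16667.
The prior-weighted likelihoods are 1/12 · 0 = 0, 1/12 · 0.027778 = 0.0023148, 1/4 · 0.11905 = 0.029762, 1/3 · 0.15873 = 0.05291, 1/4 · 0.16667 = 0.041667; with total 0.12665.
Normalising, the posterior is P(r = 1 | data) = 0, P(r = 2 | data) = 0.018277, P(r = 4 | data) = 0.23499, P(r = 5 | data) = 0.41775, P(r = 7 | data) = 0.32898.
The predictive probability is P(blue next | data) = (0)(0.018277) + (1/3)(0.23499) + (1/2)(0.41775) + (5/6)(0.32898) = 0.56136.

0.5614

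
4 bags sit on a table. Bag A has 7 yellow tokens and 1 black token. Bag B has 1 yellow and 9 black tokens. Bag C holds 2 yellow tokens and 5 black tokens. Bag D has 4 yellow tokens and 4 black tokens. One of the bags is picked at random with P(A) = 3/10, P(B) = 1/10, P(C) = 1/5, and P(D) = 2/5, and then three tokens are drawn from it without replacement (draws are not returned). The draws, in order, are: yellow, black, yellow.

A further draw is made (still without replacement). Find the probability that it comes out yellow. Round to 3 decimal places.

0.579

The likelihood of the observed sequence under each hypothesis: P(data | bag A) = (7/8)(1/7)(6/6) = 1/8; P(data | bag B) = (1/10)(9/9)(0/8) = 0; P(data | bag C) = (2/7)(5/6)(1/5) = 1/21; P(data | bag D) = (4/8)(4/7)(3/6) = 1/7.
The prior-weighted likelihoods are 3/10 · 1/8 = 3/80, 1/10 · 0 = 0, 1/5 · 1/21 = 1/105, 2/5 · 1/7 = 2/35; with total 5/48.
Dividing through by the total gives posterior P(bag A | data) = 9/25, P(bag B | data) = 0, P(bag C | data) = 16/175, P(bag D | data) = 96/175.
Averaging over the posterior, P(yellow next | data) = (1)(9/25) + (0)(16/175) + (2/5)(96/175) = 507/875.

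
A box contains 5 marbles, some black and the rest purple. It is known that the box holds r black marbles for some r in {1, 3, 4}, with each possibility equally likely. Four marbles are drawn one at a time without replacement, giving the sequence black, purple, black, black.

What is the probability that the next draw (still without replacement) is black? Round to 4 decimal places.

0.6667

Under each hypothesis, the probability of the observed sequence is: P(data | r = 1) = (1/5)(4/4)(0/3) = 0; P(data | r = 3) = (3/5)(2/4)(2/3)(1/2) = 1/10; P(data | r = 4) = (4/5)(1/4)(3/3)(2/2) = 1/5.
Weighting by the prior gives 1/3 · 0 = 0, 1/3 · 1/10 = 1/30, 1/3 · 1/5 = 1/15; summing to 1/10.
Normalising, the posterior is P(r = 1 | data) = 0, P(r = 3 | data) = 1/3, P(r = 4 | data) = 2/3.
So P(black next | data) = Σ P(black next | H) P(H | data) = (0)(1/3) + (1)(2/3) = 2/3.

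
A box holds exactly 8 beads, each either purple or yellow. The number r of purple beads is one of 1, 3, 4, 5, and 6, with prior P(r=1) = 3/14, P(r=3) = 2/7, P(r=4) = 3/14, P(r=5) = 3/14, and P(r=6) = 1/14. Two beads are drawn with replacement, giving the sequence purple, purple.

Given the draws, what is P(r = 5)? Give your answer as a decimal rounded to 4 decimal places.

The likelihood of the observed sequence under each hypothesis: P(data | r = 1) = (1/8)(1/8) = 1/64; P(data | r = 3) = (3/8)(3/8) = 9/64; P(data | r = 4) = (4/8)(4/8) = 1/4; P(data | r = 5) = (5/8)(5/8) = 25/64; P(data | r = 6) = (6/8)(6/8) = 9/16.
The prior-weighted likelihoods are 3/14 · 1/64 = 3/896, 2/7 · 9/64 = 9/224, 3/14 · 1/4 = 3/56, 3/14 · 25/64 = 75/896, 1/14 · 9/16 = 9/224; with total 99/448.
Therefore the posterior P(r = 5 | data) = (75/896) / (99/448) = 25/66.

0.3788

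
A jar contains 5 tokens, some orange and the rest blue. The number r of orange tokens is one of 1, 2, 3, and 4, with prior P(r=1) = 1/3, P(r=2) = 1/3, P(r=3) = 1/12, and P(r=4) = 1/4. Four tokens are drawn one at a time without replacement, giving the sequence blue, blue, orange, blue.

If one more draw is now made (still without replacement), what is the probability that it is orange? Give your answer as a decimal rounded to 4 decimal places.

0.3333

The likelihood of the observed sequence under each hypothesis: P(data | r = 1) = (4/5)(3/4)(1/3)(2/2) = 1/5; P(data | r = 2) = (3/5)(2/4)(2/3)(1/2) = 1/10; P(data | r = 3) = (2/5)(1/4)(3/3)(0/2) = 0; P(data | r = 4) = (1/5)(0/4) = 0.
Multiplying each by its prior: 1/3 · 1/5 = 1/15, 1/3 · 1/10 = 1/30, 1/12 · 0 = 0, 1/4 · 0 = 0; with total 1/10.
Normalising, the posterior is P(r = 1 | data) = 2/3, P(r = 2 | data) = 1/3, P(r = 3 | data) = 0, P(r = 4 | data) = 0.
Averaging over the posterior, P(orange next | data) = (0)(2/3) + (1)(1/3) = 1/3.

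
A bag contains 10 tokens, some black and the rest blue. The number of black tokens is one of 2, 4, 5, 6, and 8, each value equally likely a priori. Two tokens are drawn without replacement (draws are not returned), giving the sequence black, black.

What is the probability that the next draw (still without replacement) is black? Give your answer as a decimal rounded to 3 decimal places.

Under each hypothesis, the probability of the observed sequence is: P(data | r = 2) = (2/10)(1/9) = 1/45; P(data | r = 4) = (4/10)(3/9) = 2/15; P(data | r = 5) = (5/10)(4/9) = 2/9; P(data | r = 6) = (6/10)(5/9) = 1/3; P(data | r = 8) = (8/10)(7/9) = 28/45.
The prior-weighted likelihoods are 1/5 · 1/45 = 1/225, 1/5 · 2/15 = 2/75, 1/5 · 2/9 = 2/45, 1/5 · 1/3 = 1/15, 1/5 · 28/45 = 28/225; summing to 4/15.
Dividing through by the total gives posterior P(r = 2 | data) = 1/60, P(r = 4 | data) = 1/10, P(r = 5 | data) = 1/6, P(r = 6 | data) = 1/4, P(r = 8 | data) = 7/15.
Averaging over the posterior, P(black next | data) = (0)(1/60) + (1/4)(1/10) + (3/8)(1/6) + (1/2)(1/4) + (3/4)(7/15) = 9/16.

0.563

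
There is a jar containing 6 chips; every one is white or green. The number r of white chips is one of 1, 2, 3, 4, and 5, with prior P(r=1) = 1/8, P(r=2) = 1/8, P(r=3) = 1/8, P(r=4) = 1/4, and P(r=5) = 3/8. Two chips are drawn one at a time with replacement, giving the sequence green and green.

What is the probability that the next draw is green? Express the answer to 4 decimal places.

Under each hypothesis, the probability of the observed sequence is: P(data | r = 1) = (5/6)(5/6) = 25/36; P(data | r = 2) = (4/6)(4/6) = 4/9; P(data | r = 3) = (3/6)(3/6) = 1/4; P(data | r = 4) = (2/6)(2/6) = 1/9; P(data | r = 5) = (1/6)(1/6) = 1/36.
Multiplying each by its prior: 1/8 · 25/36 = 25/288, 1/8 · 4/9 = 1/18, 1/8 · 1/4 = 1/32, 1/4 · 1/9 = 1/36, 3/8 · 1/36 = 1/96; these sum to 61/288.
The posterior is then P(r = 1 | data) = 25/61, P(r = 2 | data) = 16/61, P(r = 3 | data) = 9/61, P(r = 4 | data) = 8/61, P(r = 5 | data) = 3/61.
So P(green next | data) = Σ P(green next | H) P(H | data) = (5/6)(25/61) + (2/3)(16/61) + (1/2)(9/61) + (1/3)(8/61) + (1/6)(3/61) = 235/366.

0.6421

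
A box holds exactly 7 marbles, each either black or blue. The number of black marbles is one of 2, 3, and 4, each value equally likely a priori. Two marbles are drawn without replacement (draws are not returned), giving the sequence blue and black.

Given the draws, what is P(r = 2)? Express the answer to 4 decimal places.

0.2941

The likelihood of the observed sequence under each hypothesis: P(data | r = 2) = (5/7)(2/6) = 5/21; P(data | r = 3) = (4/7)(3/6) = 2/7; P(data | r = 4) = (3/7)(4/6) = 2/7.
The prior-weighted likelihoods are 1/3 · 5/21 = 5/63, 1/3 · 2/7 = 2/21, 1/3 · 2/7 = 2/21; with total 17/63.
By Bayes' rule, P(r = 2 | data) = (5/63) / (17/63) = 5/17.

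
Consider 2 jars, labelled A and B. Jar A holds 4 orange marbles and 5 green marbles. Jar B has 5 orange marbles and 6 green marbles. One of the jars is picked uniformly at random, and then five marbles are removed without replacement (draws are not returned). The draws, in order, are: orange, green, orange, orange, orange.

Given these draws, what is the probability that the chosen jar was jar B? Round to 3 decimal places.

For each hypothesis, P(data | H) works out to: P(data | jar A) = (4/9)(5/8)(3/7)(2/6)(1/5) = 0.0079365; P(data | jar B) = (5/11)(6/10)(4/9)(3/8)(2/7) = 0.012987.
Multiplying each by its prior: 1/2 · 0.0079365 = 0.0039683, 1/2 · 0.012987 = 0.0064935; summing to 0.010462.
So P(jar B | data) = (0.0064935) / (0.010462) = 0.62069.

0.621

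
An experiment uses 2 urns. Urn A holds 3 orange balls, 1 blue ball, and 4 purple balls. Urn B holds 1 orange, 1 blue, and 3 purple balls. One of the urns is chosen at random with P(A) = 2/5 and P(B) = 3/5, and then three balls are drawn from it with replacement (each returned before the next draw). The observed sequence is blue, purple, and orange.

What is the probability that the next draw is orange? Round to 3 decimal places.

0.269

The likelihood of the observed sequence under each hypothesis: P(data | urn A) = (1/8)(4/8)(3/8) = 0.023438; P(data | urn B) = (1/5)(3/5)(1/5) = 0.024.
Weighting by the prior gives 2/5 · 0.023438 = 0.009375, 3/5 · 0.024 = 0.0144; with total 0.023775.
Dividing through by the total gives posterior P(urn A | data) = 0.39432, P(urn B | data) = 0.60568.
The predictive probability is P(orange next | data) = (3/8)(0.39432) + (1/5)(0.60568) = 0.26901.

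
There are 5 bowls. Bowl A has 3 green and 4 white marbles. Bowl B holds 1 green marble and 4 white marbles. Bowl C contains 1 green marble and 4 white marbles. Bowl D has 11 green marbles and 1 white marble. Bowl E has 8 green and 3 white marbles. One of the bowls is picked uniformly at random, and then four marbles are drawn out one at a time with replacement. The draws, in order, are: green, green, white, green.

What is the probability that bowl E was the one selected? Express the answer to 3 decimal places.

0.462

For each hypothesis, P(data | H) works out to: P(data | bowl A) = (3/7)(3/7)(4/7)(3/7) = 0.044981; P(data | bowl B) = (1/5)(1/5)(4/5)(1/5) = 0.0064; P(data | bowl C) = (1/5)(1/5)(4/5)(1/5) = 0.0064; P(data | bowl D) = (11/12)(11/12)(1/12)(11/12) = 0.064188; P(data | bowl E) = (8/11)(8/11)(3/11)(8/11) = 0.10491.
Multiplying each by its prior: 1/5 · 0.044981 = 0.0089963, 1/5 · 0.0064 = 0.00128, 1/5 · 0.0064 = 0.00128, 1/5 · 0.064188 = 0.012838, 1/5 · 0.10491 = 0.020982; these sum to 0.045376.
So P(bowl E | data) = (0.020982) / (0.045376) = 0.46241.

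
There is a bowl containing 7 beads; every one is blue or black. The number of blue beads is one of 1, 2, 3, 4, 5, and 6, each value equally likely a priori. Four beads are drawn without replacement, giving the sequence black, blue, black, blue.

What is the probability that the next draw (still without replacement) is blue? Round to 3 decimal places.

0.500

For each hypothesis, P(data | H) works out to: P(data | r = 1) = (6/7)(1/6)(5/5)(0/4) = 0; P(data | r = 2) = (5/7)(2/6)(4/5)(1/4) = 1/21; P(data | r = 3) = (4/7)(3/6)(3/5)(2/4) = 3/35; P(data | r = 4) = (3/7)(4/6)(2/5)(3/4) = 3/35; P(data | r = 5) = (2/7)(5/6)(1/5)(4/4) = 1/21; P(data | r = 6) = (1/7)(6/6)(0/5) = 0.
The prior-weighted likelihoods are 1/6 · 0 = 0, 1/6 · 1/21 = 1/126, 1/6 · 3/35 = 1/70, 1/6 · 3/35 = 1/70, 1/6 · 1/21 = 1/126, 1/6 · 0 = 0; summing to 2/45.
Dividing through by the total gives posterior P(r = 1 | data) = 0, P(r = 2 | data) = 5/28, P(r = 3 | data) = 9/28, P(r = 4 | data) = 9/28, P(r = 5 | data) = 5/28, P(r = 6 | data) = 0.
So P(blue next | data) = Σ P(blue next | H) P(H | data) = (0)(5/28) + (1/3)(9/28) + (2/3)(9/28) + (1)(5/28) = 1/2.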